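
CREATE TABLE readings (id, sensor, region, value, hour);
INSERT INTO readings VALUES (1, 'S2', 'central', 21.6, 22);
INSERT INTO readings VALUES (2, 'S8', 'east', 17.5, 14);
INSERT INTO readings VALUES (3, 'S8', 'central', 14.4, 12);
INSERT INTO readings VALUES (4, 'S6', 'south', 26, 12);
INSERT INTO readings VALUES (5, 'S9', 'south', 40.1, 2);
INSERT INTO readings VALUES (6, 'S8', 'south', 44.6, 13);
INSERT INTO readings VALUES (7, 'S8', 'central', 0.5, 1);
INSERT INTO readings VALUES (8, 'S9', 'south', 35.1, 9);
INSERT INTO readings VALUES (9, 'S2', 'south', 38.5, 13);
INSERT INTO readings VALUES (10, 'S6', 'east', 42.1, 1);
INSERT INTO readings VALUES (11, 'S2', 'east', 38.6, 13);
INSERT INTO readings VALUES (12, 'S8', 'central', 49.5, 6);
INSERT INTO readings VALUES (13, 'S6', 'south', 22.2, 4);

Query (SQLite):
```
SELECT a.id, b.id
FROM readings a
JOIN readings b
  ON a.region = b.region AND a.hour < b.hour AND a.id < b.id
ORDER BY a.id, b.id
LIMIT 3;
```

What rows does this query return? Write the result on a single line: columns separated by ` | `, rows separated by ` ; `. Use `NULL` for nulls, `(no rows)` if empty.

4 | 6 ; 4 | 9 ; 5 | 6

Pairs (a,b) with same region, a.hour < b.hour, a.id < b.id.
region groups: central:{1,3,7,12} east:{2,10,11} south:{4,5,6,8,9,13}
Ordered by (a.id, b.id); first 3.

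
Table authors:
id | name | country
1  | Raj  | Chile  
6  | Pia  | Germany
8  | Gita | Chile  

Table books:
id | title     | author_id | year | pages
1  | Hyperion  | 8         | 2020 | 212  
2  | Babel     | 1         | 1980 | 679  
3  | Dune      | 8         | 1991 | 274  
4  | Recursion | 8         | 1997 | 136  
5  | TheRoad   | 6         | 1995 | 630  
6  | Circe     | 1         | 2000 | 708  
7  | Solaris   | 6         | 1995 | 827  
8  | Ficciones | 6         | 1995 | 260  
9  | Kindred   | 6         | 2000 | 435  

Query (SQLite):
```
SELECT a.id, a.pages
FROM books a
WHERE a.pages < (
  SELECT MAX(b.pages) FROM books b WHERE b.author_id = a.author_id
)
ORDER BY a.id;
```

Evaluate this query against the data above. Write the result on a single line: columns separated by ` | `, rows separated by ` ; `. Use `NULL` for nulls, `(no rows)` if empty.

1 | 212 ; 2 | 679 ; 4 | 136 ; 5 | 630 ; 8 | 260 ; 9 | 435

For each books row a, compute MAX(pages) over rows sharing a.author_id.
Keep row a if a.pages < that per-group MAX.
  author_id=1: MAX(pages) = 708
  author_id=6: MAX(pages) = 827
  author_id=8: MAX(pages) = 274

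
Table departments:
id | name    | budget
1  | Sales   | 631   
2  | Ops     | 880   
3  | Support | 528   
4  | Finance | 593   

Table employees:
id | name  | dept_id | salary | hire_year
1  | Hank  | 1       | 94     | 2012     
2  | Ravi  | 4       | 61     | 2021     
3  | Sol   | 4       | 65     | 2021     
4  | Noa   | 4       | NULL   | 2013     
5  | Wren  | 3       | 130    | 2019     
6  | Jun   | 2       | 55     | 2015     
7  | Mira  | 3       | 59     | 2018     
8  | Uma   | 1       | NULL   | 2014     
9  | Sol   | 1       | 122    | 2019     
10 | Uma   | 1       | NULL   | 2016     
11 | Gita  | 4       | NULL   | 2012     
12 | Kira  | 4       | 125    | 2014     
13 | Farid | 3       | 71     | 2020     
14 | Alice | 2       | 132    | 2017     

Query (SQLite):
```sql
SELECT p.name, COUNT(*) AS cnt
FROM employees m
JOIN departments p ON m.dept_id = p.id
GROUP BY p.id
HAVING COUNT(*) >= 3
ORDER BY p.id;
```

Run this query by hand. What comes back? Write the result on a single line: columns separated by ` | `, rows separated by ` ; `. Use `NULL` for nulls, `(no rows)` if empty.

Sales | 4 ; Support | 3 ; Finance | 5

Join each employees row to its departments via dept_id.
Group joined rows by departments.id; compute COUNT(*) per group.
HAVING: keep groups with count ≥ 3.
  1: ids {1, 8, 9, 10} → COUNT(*)=4
  2: ids {6, 14} → COUNT(*)=2
  3: ids {5, 7, 13} → COUNT(*)=3
  4: ids {2, 3, 4, 11, 12} → COUNT(*)=5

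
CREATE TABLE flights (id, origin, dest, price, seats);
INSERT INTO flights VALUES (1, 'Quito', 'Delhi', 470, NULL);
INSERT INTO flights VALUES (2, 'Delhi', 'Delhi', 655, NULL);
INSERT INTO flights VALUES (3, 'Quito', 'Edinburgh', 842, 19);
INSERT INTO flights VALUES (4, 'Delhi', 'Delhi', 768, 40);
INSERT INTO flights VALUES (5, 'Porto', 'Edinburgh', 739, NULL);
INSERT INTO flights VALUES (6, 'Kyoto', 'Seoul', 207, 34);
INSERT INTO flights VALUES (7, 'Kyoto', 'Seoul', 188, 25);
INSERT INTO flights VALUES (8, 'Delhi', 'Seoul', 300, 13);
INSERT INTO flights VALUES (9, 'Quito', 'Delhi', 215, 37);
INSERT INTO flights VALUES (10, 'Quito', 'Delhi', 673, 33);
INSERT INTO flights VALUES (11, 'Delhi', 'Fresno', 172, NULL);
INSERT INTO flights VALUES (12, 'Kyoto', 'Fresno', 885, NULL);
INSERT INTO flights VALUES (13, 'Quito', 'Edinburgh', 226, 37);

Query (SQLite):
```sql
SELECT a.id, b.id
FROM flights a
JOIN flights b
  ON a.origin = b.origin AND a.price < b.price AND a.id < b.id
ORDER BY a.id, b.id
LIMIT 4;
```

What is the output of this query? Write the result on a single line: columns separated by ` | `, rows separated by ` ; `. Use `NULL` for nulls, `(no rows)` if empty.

1 | 3 ; 1 | 10 ; 2 | 4 ; 6 | 12

Pairs (a,b) with same origin, a.price < b.price, a.id < b.id.
origin groups: Delhi:{2,4,8,11} Kyoto:{6,7,12} Porto:{5} Quito:{1,3,9,10,13}
Ordered by (a.id, b.id); first 4.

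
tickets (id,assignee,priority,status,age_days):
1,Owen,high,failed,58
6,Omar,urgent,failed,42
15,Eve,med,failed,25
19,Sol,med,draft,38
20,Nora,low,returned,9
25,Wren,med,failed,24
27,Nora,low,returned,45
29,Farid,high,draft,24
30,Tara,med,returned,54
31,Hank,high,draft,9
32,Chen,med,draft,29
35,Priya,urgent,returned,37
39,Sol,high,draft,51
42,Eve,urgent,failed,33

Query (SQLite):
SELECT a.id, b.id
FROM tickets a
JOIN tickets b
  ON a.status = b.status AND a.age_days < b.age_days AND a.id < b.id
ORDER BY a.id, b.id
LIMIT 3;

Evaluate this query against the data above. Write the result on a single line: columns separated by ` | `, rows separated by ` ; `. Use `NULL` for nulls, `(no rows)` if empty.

Pairs (a,b) with same status, a.age_days < b.age_days, a.id < b.id.
status groups: draft:{19,29,31,32,39} failed:{1,6,15,25,42} returned:{20,27,30,35}
Ordered by (a.id, b.id); first 3.

15 | 42 ; 19 | 39 ; 20 | 27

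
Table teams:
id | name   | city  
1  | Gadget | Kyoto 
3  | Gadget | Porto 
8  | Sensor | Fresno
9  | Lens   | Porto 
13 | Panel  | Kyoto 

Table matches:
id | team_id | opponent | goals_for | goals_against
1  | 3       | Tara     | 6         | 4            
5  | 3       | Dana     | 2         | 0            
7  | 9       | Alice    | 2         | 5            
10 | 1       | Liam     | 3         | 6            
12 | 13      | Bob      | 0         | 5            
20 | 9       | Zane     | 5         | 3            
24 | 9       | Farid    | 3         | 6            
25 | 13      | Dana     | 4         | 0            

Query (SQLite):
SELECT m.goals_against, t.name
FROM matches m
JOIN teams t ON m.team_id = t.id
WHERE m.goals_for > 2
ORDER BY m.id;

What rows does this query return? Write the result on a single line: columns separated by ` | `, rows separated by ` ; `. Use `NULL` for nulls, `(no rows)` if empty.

Each matches row matches the teams row where team_id = teams.id.
Then keep rows with m.goals_for > 2.

4 | Gadget ; 6 | Gadget ; 3 | Lens ; 6 | Lens ; 0 | Panel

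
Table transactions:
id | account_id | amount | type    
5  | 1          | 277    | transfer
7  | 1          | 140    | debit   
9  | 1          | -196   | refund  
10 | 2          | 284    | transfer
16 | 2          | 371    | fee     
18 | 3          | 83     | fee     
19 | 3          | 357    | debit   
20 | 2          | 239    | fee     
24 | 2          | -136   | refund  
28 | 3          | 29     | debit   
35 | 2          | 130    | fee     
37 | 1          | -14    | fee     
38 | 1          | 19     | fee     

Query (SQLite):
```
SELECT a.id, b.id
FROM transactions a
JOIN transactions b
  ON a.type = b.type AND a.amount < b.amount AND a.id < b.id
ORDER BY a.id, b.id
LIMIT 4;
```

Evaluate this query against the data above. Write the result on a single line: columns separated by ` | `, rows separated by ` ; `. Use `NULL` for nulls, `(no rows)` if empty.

Pairs (a,b) with same type, a.amount < b.amount, a.id < b.id.
type groups: debit:{7,19,28} fee:{16,18,20,35,37,38} refund:{9,24} transfer:{5,10}
Ordered by (a.id, b.id); first 4.

5 | 10 ; 7 | 19 ; 9 | 24 ; 18 | 20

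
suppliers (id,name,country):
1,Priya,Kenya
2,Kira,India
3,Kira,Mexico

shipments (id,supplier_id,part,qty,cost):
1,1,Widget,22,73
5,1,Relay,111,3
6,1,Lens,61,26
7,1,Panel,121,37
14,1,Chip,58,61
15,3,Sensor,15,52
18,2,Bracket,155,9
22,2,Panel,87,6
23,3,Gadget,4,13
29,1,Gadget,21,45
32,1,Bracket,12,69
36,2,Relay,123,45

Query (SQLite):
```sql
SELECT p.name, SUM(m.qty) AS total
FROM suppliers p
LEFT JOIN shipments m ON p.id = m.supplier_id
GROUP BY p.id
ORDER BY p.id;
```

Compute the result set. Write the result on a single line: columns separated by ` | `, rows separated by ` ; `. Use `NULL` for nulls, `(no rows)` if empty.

LEFT JOIN keeps every suppliers row; unmatched ones get NULL for shipments columns.
Group by suppliers.id and compute SUM(m.qty). SUM over an all-NULL group is NULL.
  1: ids {1, 5, 6, 7, 14, 29, 32} → SUM(m.qty)=406
  2: ids {18, 22, 36} → SUM(m.qty)=365
  3: ids {15, 23} → SUM(m.qty)=19

Priya | 406 ; Kira | 365 ; Kira | 19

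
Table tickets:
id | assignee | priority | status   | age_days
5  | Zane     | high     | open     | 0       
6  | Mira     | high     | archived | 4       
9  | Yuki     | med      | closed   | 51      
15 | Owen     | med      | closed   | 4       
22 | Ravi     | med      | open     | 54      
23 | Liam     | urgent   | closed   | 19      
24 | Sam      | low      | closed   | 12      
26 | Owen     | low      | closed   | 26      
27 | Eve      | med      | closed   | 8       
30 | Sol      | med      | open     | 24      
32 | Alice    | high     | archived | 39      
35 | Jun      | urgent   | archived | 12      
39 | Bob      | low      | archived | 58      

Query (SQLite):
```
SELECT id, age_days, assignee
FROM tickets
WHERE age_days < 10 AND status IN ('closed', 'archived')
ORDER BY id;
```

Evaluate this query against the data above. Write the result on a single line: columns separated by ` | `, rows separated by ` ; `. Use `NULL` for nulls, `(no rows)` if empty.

6 | 4 | Mira ; 15 | 4 | Owen ; 27 | 8 | Eve

age_days < 10: ids {5, 6, 15, 27}
status IN ('closed', 'archived'): ids {6, 9, 15, 23, 24, 26, 27, 32, 35, 39}
Combine with AND.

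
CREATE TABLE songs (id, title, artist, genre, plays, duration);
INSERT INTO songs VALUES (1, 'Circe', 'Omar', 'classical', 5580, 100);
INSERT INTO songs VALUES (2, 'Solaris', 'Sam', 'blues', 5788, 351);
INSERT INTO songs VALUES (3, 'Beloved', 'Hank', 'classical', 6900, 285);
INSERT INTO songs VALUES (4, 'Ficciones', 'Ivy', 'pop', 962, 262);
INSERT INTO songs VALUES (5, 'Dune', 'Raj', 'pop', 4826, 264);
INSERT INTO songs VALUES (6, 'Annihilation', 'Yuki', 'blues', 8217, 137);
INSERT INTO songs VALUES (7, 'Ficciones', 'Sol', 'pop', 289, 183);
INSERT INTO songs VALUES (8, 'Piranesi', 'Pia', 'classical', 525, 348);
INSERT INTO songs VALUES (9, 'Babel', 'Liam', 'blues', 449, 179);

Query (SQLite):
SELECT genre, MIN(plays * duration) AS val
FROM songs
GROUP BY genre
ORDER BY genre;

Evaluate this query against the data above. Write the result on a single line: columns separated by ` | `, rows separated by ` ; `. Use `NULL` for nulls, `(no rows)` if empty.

blues | 80371 ; classical | 182700 ; pop | 52887

For each row compute plays * duration.
Group by genre; take MIN of the expression per group.
  blues: ids {2, 6, 9} → MIN(plays * duration)=80371
  classical: ids {1, 3, 8} → MIN(plays * duration)=182700
  pop: ids {4, 5, 7} → MIN(plays * duration)=52887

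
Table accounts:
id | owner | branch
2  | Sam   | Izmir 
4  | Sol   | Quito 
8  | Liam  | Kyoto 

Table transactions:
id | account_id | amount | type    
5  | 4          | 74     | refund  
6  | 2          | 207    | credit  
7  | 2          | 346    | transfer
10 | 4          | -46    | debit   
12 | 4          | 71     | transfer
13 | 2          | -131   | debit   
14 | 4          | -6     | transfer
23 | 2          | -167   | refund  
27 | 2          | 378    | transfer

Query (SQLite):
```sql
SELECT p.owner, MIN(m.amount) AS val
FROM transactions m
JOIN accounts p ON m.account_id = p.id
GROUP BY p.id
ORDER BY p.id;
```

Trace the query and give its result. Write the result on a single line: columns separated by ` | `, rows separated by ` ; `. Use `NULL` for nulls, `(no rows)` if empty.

Join each transactions row to its accounts via account_id.
Group joined rows by accounts.id; compute MIN(m.amount) per group.
  2: ids {6, 7, 13, 23, 27} → MIN(m.amount)=-167
  4: ids {5, 10, 12, 14} → MIN(m.amount)=-46

Sam | -167 ; Sol | -46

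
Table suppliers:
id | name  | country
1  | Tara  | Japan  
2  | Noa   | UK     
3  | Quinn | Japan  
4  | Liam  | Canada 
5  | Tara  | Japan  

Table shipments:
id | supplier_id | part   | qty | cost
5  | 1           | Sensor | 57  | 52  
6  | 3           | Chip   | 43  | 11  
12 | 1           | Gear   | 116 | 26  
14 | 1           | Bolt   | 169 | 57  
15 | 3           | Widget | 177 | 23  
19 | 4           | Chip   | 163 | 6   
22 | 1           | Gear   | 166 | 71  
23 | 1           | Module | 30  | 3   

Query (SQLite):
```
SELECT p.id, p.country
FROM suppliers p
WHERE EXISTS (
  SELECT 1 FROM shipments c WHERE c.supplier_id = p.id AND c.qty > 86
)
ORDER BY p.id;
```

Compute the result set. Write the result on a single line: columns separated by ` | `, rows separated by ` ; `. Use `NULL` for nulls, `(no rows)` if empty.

1 | Japan ; 3 | Japan ; 4 | Canada

For each suppliers row, check whether any shipments with matching supplier_id has qty > 86.
Keep rows where that is true.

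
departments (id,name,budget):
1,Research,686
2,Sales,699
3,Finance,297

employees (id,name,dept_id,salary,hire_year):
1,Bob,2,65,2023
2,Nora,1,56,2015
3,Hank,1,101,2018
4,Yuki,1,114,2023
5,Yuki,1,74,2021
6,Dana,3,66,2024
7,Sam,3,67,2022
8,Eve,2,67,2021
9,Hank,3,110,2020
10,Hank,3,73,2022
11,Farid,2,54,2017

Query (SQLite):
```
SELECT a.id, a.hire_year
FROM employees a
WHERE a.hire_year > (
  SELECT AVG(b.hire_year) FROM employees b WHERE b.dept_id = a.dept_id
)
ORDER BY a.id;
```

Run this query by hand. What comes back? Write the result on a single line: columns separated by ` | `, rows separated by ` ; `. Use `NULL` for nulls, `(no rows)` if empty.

For each employees row a, compute AVG(hire_year) over rows sharing a.dept_id.
Keep row a if a.hire_year > that per-group AVG.
  dept_id=1: AVG(hire_year) = 2019.25
  dept_id=2: AVG(hire_year) = 2020.333333
  dept_id=3: AVG(hire_year) = 2022.0

1 | 2023 ; 4 | 2023 ; 5 | 2021 ; 6 | 2024 ; 8 | 2021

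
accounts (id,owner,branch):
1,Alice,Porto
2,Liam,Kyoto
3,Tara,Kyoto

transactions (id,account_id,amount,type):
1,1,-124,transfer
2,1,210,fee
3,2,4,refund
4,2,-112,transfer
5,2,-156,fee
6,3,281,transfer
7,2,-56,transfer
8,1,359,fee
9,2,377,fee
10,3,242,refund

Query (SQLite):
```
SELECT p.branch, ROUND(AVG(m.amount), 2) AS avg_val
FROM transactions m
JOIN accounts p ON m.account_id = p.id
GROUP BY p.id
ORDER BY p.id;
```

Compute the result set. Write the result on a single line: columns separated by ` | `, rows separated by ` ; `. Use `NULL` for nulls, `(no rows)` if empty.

Porto | 148.33 ; Kyoto | 11.4 ; Kyoto | 261.5

Join each transactions row to its accounts via account_id.
Group joined rows by accounts.id; compute ROUND(AVG(m.amount), 2) per group.
  1: ids {1, 2, 8} → ROUND(AVG(m.amount), 2)=148.33
  2: ids {3, 4, 5, 7, 9} → ROUND(AVG(m.amount), 2)=11.4
  3: ids {6, 10} → ROUND(AVG(m.amount), 2)=261.5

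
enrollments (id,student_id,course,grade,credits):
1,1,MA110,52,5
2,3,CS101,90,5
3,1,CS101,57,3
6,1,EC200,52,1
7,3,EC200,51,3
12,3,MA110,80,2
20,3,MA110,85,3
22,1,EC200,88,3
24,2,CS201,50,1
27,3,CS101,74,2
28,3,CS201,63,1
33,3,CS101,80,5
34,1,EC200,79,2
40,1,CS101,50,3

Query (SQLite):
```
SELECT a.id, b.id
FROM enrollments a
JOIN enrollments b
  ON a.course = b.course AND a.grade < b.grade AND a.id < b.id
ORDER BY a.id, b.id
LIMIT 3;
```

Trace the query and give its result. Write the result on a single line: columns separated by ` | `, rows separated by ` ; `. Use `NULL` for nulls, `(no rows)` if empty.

1 | 12 ; 1 | 20 ; 3 | 27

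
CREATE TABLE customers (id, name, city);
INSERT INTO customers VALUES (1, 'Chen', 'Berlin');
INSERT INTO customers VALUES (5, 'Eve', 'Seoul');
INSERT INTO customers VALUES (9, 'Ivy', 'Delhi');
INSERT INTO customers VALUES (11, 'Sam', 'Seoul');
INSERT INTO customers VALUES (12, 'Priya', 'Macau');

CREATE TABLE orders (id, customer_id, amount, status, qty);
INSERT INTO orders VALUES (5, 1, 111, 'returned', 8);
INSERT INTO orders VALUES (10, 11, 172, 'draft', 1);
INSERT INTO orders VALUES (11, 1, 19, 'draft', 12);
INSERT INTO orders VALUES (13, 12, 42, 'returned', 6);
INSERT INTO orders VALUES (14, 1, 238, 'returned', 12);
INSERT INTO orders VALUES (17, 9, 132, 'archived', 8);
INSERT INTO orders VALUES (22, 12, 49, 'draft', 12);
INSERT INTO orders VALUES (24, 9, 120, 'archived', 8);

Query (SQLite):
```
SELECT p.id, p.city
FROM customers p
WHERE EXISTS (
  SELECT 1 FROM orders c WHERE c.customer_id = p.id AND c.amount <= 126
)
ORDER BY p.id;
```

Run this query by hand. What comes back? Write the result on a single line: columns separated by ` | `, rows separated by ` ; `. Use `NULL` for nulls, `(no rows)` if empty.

1 | Berlin ; 9 | Delhi ; 12 | Macau

For each customers row, check whether any orders with matching customer_id has amount <= 126.
Keep rows where that is true.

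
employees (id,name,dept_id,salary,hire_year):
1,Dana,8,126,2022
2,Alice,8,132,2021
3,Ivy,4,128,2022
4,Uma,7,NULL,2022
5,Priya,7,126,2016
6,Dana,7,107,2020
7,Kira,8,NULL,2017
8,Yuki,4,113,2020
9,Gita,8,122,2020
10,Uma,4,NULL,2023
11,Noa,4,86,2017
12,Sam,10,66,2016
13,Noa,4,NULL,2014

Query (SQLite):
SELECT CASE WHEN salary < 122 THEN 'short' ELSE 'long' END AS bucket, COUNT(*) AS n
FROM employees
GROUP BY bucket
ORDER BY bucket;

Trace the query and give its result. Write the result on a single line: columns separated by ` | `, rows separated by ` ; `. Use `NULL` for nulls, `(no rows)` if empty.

long | 9 ; short | 4

Bucket rows by salary < 122 → 'short' else 'long'; count each bucket.
NULL < 122 is unknown, so NULL salary falls into ELSE → 'long'.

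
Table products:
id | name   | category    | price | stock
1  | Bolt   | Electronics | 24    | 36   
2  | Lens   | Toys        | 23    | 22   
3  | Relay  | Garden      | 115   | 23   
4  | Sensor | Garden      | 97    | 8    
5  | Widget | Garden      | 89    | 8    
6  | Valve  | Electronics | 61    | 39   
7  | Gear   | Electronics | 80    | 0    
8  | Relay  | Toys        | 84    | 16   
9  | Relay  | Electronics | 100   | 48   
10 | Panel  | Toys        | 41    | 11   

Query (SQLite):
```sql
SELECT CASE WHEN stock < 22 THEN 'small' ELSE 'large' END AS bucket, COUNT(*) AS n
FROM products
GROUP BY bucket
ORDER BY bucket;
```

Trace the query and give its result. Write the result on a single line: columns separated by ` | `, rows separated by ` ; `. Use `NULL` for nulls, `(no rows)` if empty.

Bucket rows by stock < 22 → 'small' else 'large'; count each bucket.

large | 5 ; small | 5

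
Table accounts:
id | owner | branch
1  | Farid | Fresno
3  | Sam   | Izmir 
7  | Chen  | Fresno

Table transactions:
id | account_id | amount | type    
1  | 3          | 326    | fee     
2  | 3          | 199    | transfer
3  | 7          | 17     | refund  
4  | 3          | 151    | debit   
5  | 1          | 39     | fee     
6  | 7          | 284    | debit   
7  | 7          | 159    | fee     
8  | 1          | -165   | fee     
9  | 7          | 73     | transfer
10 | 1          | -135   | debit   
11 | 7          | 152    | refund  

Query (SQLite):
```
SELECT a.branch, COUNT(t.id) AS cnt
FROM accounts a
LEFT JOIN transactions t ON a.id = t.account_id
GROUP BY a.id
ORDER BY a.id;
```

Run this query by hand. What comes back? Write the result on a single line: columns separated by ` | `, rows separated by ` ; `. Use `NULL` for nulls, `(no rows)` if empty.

Fresno | 3 ; Izmir | 3 ; Fresno | 5

LEFT JOIN keeps every accounts row; unmatched ones get NULL for transactions columns.
Group by accounts.id and compute COUNT(t.id). COUNT(col) of an all-NULL group is 0.
  1: ids {5, 8, 10} → COUNT(t.id)=3
  3: ids {1, 2, 4} → COUNT(t.id)=3
  7: ids {3, 6, 7, 9, 11} → COUNT(t.id)=5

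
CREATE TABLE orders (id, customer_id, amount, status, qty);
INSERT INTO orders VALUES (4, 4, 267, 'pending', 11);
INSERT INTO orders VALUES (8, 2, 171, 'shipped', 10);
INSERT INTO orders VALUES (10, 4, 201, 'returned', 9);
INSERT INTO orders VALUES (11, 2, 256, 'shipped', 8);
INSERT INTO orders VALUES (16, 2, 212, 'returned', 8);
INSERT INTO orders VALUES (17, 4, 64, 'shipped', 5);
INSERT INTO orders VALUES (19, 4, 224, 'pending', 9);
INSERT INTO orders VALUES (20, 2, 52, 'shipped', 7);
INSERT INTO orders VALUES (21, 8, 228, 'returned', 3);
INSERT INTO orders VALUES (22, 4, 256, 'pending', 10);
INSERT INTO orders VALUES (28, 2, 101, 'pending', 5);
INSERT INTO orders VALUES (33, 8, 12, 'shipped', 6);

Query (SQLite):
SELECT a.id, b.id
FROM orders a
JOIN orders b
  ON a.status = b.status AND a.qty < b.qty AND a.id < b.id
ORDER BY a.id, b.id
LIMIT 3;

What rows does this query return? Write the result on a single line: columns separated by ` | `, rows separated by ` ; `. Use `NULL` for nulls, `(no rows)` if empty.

Pairs (a,b) with same status, a.qty < b.qty, a.id < b.id.
status groups: pending:{4,19,22,28} returned:{10,16,21} shipped:{8,11,17,20,33}
Ordered by (a.id, b.id); first 3.

17 | 20 ; 17 | 33 ; 19 | 22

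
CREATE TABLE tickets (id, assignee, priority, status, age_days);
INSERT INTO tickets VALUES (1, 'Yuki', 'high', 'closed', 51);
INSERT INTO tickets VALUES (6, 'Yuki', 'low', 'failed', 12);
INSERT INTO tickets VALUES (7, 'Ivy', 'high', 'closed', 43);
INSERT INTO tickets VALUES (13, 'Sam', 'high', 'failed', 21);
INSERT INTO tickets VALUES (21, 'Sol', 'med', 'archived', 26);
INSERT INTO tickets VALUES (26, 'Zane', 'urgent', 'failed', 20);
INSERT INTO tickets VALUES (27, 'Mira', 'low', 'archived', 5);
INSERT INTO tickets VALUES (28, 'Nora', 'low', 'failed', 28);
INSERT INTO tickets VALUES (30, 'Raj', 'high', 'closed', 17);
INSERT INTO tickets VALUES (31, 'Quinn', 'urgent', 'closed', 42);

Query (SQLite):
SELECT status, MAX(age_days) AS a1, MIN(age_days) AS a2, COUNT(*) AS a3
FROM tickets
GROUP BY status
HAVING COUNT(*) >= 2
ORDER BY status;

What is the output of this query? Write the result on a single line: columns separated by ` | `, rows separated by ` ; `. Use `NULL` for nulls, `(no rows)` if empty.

Group tickets by status.
Per group compute: MAX(age_days), MIN(age_days), COUNT(*).
HAVING: drop groups with fewer than 2 rows.
  archived: ids {21, 27} → MAX(age_days)=26, MIN(age_days)=5, COUNT(*)=2
  closed: ids {1, 7, 30, 31} → MAX(age_days)=51, MIN(age_days)=17, COUNT(*)=4
  failed: ids {6, 13, 26, 28} → MAX(age_days)=28, MIN(age_days)=12, COUNT(*)=4

archived | 26 | 5 | 2 ; closed | 51 | 17 | 4 ; failed | 28 | 12 | 4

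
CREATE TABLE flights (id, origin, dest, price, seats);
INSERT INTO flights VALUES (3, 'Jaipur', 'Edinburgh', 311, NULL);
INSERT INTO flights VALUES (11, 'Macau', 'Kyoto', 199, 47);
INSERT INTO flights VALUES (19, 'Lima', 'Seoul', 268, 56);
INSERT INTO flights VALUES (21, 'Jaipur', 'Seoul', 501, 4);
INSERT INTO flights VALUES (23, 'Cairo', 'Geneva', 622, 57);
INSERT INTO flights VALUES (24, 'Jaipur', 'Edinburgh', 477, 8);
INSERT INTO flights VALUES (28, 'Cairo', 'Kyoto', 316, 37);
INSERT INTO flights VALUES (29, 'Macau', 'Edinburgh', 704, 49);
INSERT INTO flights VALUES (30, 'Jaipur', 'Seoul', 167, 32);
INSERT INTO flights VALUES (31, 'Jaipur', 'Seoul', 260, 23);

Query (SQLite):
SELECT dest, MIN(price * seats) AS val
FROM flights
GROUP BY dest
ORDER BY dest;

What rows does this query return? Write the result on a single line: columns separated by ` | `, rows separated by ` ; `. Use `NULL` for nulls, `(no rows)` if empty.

Edinburgh | 3816 ; Geneva | 35454 ; Kyoto | 9353 ; Seoul | 2004

For each row compute price * seats.
Group by dest; take MIN of the expression per group.
  Edinburgh: ids {3, 24, 29} → MIN(price * seats)=3816
  Geneva: ids {23} → MIN(price * seats)=35454
  Kyoto: ids {11, 28} → MIN(price * seats)=9353
  Seoul: ids {19, 21, 30, 31} → MIN(price * seats)=2004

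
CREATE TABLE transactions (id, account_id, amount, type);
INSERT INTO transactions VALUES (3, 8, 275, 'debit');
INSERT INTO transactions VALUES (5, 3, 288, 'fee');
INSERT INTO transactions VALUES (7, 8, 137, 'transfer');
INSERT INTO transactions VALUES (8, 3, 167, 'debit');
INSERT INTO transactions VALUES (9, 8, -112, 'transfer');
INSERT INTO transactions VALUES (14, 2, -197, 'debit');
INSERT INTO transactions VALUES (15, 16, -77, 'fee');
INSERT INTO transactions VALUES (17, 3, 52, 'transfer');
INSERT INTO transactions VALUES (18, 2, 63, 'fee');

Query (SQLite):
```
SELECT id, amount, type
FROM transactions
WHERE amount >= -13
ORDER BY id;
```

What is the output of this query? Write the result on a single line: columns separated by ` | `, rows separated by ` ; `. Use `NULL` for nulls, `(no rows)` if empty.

3 | 275 | debit ; 5 | 288 | fee ; 7 | 137 | transfer ; 8 | 167 | debit ; 17 | 52 | transfer ; 18 | 63 | fee

amount >= -13: ids {3, 5, 7, 8, 17, 18}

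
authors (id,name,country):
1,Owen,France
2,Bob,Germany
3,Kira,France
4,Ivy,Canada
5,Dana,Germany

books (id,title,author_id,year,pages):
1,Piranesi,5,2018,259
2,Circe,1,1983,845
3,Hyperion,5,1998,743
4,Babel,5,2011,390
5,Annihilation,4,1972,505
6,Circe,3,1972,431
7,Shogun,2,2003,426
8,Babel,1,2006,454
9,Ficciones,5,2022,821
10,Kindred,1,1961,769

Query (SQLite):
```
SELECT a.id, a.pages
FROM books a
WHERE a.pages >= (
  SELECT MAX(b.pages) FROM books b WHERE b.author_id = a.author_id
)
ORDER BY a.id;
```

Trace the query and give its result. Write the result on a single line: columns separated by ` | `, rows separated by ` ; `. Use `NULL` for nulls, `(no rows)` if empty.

For each books row a, compute MAX(pages) over rows sharing a.author_id.
Keep row a if a.pages >= that per-group MAX.
  author_id=1: MAX(pages) = 845
  author_id=2: MAX(pages) = 426
  author_id=3: MAX(pages) = 431
  author_id=4: MAX(pages) = 505
  author_id=5: MAX(pages) = 821

2 | 845 ; 5 | 505 ; 6 | 431 ; 7 | 426 ; 9 | 821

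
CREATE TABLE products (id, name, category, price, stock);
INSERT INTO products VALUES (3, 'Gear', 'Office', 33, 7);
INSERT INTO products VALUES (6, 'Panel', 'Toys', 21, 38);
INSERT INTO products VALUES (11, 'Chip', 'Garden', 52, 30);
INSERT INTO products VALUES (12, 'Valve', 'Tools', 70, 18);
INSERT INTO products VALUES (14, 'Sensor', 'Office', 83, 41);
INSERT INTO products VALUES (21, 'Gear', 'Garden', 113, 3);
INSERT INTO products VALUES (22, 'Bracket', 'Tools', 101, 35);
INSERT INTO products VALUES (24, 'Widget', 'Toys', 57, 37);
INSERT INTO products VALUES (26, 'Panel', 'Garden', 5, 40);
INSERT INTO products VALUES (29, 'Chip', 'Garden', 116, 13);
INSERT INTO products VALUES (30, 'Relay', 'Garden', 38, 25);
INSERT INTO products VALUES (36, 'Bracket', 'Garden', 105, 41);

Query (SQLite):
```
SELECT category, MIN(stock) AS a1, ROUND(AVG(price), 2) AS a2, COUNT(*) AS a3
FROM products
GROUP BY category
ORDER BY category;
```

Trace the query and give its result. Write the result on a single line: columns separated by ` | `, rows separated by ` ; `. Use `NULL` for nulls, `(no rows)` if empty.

Group products by category.
Per group compute: MIN(stock), ROUND(AVG(price), 2), COUNT(*).
  Garden: ids {11, 21, 26, 29, 30, 36} → MIN(stock)=3, ROUND(AVG(price), 2)=71.5, COUNT(*)=6
  Office: ids {3, 14} → MIN(stock)=7, ROUND(AVG(price), 2)=58, COUNT(*)=2
  Tools: ids {12, 22} → MIN(stock)=18, ROUND(AVG(price), 2)=85.5, COUNT(*)=2
  Toys: ids {6, 24} → MIN(stock)=37, ROUND(AVG(price), 2)=39, COUNT(*)=2

Garden | 3 | 71.5 | 6 ; Office | 7 | 58 | 2 ; Tools | 18 | 85.5 | 2 ; Toys | 37 | 39 | 2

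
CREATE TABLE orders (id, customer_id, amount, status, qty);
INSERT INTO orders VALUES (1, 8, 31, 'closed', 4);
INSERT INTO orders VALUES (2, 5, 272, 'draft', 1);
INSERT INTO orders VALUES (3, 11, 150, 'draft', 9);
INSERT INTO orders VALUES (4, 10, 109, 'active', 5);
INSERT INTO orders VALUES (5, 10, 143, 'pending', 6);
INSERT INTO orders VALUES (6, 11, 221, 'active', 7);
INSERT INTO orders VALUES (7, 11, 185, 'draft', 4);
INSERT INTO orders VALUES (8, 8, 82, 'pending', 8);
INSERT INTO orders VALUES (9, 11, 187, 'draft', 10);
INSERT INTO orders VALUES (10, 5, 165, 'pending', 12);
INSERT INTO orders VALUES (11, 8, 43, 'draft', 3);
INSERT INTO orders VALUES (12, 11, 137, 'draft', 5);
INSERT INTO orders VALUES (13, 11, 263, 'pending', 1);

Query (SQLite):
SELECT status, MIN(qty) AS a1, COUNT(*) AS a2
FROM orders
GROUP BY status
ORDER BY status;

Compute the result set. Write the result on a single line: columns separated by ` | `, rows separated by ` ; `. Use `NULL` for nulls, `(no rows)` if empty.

active | 5 | 2 ; closed | 4 | 1 ; draft | 1 | 6 ; pending | 1 | 4

Group orders by status.
Per group compute: MIN(qty), COUNT(*).
  active: ids {4, 6} → MIN(qty)=5, COUNT(*)=2
  closed: ids {1} → MIN(qty)=4, COUNT(*)=1
  draft: ids {2, 3, 7, 9, 11, 12} → MIN(qty)=1, COUNT(*)=6
  pending: ids {5, 8, 10, 13} → MIN(qty)=1, COUNT(*)=4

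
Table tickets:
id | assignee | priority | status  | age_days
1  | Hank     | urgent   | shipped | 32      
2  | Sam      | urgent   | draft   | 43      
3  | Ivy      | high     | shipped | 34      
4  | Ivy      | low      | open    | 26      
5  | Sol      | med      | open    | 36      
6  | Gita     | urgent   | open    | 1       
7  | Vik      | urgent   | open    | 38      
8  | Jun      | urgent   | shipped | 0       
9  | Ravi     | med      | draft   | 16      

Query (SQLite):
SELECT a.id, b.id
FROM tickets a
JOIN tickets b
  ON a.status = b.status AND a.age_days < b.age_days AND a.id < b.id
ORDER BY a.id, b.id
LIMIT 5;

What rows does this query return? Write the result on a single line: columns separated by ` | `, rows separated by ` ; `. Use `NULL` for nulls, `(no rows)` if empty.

1 | 3 ; 4 | 5 ; 4 | 7 ; 5 | 7 ; 6 | 7

Pairs (a,b) with same status, a.age_days < b.age_days, a.id < b.id.
status groups: draft:{2,9} open:{4,5,6,7} shipped:{1,3,8}
Ordered by (a.id, b.id); first 5.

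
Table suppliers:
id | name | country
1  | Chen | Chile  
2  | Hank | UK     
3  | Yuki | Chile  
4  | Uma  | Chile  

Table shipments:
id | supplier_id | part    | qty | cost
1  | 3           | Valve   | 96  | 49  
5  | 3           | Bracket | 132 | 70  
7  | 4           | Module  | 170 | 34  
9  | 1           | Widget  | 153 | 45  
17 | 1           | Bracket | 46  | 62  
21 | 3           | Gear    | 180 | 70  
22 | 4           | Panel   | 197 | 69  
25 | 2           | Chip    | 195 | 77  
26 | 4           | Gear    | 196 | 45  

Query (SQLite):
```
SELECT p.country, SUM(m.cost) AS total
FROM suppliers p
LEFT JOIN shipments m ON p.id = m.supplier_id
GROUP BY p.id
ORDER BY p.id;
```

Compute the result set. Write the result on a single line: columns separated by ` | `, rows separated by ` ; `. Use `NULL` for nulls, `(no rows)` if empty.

LEFT JOIN keeps every suppliers row; unmatched ones get NULL for shipments columns.
Group by suppliers.id and compute SUM(m.cost). SUM over an all-NULL group is NULL.
  1: ids {9, 17} → SUM(m.cost)=107
  2: ids {25} → SUM(m.cost)=77
  3: ids {1, 5, 21} → SUM(m.cost)=189
  4: ids {7, 22, 26} → SUM(m.cost)=148

Chile | 107 ; UK | 77 ; Chile | 189 ; Chile | 148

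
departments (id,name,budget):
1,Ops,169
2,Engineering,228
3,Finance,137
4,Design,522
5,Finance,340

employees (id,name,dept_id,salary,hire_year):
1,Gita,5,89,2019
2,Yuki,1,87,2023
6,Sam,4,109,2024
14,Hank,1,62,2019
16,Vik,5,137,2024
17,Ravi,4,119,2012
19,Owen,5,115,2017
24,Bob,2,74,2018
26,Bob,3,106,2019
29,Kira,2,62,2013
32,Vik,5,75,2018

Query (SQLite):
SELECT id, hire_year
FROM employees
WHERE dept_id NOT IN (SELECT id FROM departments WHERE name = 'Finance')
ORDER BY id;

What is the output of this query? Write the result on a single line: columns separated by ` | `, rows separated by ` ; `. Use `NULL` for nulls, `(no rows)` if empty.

Inner query: departments.id where name = 'Finance'.
Outer: keep employees rows whose dept_id is not in that set.
Inner query → {3, 5}

2 | 2023 ; 6 | 2024 ; 14 | 2019 ; 17 | 2012 ; 24 | 2018 ; 29 | 2013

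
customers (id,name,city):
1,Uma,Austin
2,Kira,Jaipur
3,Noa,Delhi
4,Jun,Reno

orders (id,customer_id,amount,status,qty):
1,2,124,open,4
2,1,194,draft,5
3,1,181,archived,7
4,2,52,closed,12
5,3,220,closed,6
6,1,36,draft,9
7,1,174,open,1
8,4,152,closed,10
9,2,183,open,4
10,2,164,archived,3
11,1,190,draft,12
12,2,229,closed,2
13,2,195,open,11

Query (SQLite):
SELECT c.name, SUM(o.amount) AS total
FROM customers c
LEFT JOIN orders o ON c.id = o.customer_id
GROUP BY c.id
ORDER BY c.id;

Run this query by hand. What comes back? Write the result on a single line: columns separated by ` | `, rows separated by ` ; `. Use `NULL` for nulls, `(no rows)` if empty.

Uma | 775 ; Kira | 947 ; Noa | 220 ; Jun | 152

LEFT JOIN keeps every customers row; unmatched ones get NULL for orders columns.
Group by customers.id and compute SUM(o.amount). SUM over an all-NULL group is NULL.
  1: ids {2, 3, 6, 7, 11} → SUM(o.amount)=775
  2: ids {1, 4, 9, 10, 12, 13} → SUM(o.amount)=947
  3: ids {5} → SUM(o.amount)=220
  4: ids {8} → SUM(o.amount)=152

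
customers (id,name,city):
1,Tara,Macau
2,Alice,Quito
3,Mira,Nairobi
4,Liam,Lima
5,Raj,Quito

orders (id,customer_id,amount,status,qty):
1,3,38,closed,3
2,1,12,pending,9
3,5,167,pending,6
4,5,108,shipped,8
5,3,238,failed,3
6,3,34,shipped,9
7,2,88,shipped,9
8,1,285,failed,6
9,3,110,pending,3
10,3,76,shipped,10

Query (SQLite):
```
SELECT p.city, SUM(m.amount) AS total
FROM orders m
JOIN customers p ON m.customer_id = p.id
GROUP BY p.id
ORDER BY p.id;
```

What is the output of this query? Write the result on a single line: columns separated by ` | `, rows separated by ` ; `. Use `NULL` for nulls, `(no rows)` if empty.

Join each orders row to its customers via customer_id.
Group joined rows by customers.id; compute SUM(m.amount) per group.
  1: ids {2, 8} → SUM(m.amount)=297
  2: ids {7} → SUM(m.amount)=88
  3: ids {1, 5, 6, 9, 10} → SUM(m.amount)=496
  5: ids {3, 4} → SUM(m.amount)=275

Macau | 297 ; Quito | 88 ; Nairobi | 496 ; Quito | 275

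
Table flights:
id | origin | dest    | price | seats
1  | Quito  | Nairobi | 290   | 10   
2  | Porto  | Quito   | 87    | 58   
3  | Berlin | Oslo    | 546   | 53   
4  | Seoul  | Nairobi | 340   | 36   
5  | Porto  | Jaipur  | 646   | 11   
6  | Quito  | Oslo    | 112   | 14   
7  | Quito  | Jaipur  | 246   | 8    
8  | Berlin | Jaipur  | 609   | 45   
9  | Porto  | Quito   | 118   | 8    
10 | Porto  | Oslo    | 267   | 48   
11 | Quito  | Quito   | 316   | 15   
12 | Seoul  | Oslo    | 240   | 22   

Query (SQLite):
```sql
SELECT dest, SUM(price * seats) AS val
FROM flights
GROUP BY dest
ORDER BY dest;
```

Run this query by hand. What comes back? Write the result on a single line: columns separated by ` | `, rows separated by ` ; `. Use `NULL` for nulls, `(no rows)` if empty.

For each row compute price * seats.
Group by dest; take SUM of the expression per group.
  Jaipur: ids {5, 7, 8} → SUM(price * seats)=36479
  Nairobi: ids {1, 4} → SUM(price * seats)=15140
  Oslo: ids {3, 6, 10, 12} → SUM(price * seats)=48602
  Quito: ids {2, 9, 11} → SUM(price * seats)=10730

Jaipur | 36479 ; Nairobi | 15140 ; Oslo | 48602 ; Quito | 10730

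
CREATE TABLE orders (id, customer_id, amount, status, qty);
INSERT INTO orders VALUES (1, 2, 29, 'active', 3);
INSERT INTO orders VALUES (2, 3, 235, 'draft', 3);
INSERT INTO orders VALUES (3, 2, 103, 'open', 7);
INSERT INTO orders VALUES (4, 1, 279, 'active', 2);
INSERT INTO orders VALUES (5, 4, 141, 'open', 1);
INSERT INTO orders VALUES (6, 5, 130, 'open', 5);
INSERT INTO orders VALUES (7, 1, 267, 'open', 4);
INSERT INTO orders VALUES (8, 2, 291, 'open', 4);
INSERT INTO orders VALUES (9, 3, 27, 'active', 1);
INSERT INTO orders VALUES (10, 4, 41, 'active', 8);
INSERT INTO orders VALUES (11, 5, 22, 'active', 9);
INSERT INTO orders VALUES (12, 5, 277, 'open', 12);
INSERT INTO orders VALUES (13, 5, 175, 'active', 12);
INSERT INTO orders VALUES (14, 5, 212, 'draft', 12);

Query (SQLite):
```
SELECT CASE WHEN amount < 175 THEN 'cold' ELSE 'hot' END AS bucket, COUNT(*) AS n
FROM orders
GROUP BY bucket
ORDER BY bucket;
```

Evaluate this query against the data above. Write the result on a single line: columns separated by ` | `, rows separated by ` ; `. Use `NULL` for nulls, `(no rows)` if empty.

Bucket rows by amount < 175 → 'cold' else 'hot'; count each bucket.

cold | 7 ; hot | 7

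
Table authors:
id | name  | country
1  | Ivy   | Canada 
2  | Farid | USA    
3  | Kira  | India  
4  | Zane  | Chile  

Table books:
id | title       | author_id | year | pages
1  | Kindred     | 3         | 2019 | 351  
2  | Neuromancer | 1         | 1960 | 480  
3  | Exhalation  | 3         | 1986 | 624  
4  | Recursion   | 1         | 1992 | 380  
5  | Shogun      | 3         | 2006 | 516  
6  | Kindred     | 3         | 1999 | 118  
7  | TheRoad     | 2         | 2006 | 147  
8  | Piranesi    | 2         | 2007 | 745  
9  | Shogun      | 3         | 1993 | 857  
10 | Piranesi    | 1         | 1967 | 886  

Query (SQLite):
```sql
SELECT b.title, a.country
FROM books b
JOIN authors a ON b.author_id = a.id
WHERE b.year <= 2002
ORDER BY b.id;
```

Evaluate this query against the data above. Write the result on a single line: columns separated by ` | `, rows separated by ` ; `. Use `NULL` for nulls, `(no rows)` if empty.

Each books row matches the authors row where author_id = authors.id.
Then keep rows with b.year <= 2002.

Neuromancer | Canada ; Exhalation | India ; Recursion | Canada ; Kindred | India ; Shogun | India ; Piranesi | Canada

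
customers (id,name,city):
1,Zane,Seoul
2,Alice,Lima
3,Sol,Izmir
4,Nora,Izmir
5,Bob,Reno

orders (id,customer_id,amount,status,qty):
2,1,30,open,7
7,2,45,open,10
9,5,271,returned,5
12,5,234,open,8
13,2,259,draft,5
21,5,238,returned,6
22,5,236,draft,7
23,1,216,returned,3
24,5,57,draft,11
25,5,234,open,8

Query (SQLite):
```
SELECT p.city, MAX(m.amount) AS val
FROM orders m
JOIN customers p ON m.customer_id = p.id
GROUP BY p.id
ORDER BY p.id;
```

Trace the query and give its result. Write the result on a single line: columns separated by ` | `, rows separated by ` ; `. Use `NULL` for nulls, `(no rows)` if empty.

Join each orders row to its customers via customer_id.
Group joined rows by customers.id; compute MAX(m.amount) per group.
  1: ids {2, 23} → MAX(m.amount)=216
  2: ids {7, 13} → MAX(m.amount)=259
  5: ids {9, 12, 21, 22, 24, 25} → MAX(m.amount)=271

Seoul | 216 ; Lima | 259 ; Reno | 271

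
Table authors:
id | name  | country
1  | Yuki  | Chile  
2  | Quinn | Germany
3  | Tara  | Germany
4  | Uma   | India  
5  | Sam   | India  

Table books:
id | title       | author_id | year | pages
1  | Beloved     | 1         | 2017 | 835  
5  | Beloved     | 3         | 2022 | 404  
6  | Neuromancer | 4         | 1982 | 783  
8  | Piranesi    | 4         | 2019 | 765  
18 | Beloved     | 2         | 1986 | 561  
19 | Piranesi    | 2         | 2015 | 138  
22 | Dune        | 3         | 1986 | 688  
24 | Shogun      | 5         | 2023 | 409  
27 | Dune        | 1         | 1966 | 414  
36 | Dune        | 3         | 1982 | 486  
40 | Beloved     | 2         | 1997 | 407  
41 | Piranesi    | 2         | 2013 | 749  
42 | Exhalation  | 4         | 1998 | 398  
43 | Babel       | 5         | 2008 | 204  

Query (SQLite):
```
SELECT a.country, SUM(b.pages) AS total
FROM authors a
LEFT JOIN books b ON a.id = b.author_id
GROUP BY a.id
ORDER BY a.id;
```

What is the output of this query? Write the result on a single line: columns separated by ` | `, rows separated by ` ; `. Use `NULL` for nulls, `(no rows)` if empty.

LEFT JOIN keeps every authors row; unmatched ones get NULL for books columns.
Group by authors.id and compute SUM(b.pages). SUM over an all-NULL group is NULL.
  1: ids {1, 27} → SUM(b.pages)=1249
  2: ids {18, 19, 40, 41} → SUM(b.pages)=1855
  3: ids {5, 22, 36} → SUM(b.pages)=1578
  4: ids {6, 8, 42} → SUM(b.pages)=1946
  5: ids {24, 43} → SUM(b.pages)=613

Chile | 1249 ; Germany | 1855 ; Germany | 1578 ; India | 1946 ; India | 613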